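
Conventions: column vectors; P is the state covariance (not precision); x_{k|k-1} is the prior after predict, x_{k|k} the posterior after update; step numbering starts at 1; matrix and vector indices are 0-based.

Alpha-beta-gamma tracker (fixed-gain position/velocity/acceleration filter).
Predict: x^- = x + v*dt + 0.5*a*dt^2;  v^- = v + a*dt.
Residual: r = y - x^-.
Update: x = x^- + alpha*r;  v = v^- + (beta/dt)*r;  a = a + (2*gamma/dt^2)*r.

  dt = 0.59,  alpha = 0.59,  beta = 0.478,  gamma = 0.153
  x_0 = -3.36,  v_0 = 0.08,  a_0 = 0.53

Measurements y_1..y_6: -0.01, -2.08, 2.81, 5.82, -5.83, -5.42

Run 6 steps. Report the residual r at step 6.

step 1: x_pred=-3.2206  r=3.2106  x^+=-1.3263  v^+=2.9938  a^+=3.3523
step 2: x_pred=1.0235  r=-3.1035  x^+=-0.8076  v^+=2.4573  a^+=0.6241
step 3: x_pred=0.7509  r=2.0591  x^+=1.9658  v^+=4.4938  a^+=2.4342
step 4: x_pred=5.0408  r=0.7792  x^+=5.5005  v^+=6.5613  a^+=3.1192
step 5: x_pred=9.9146  r=-15.7446  x^+=0.6253  v^+=-4.3541  a^+=-10.7212
step 6: x_pred=-3.8097  r=-1.6103  x^+=-4.7598  v^+=-11.9843  a^+=-12.1367

resid = -1.6103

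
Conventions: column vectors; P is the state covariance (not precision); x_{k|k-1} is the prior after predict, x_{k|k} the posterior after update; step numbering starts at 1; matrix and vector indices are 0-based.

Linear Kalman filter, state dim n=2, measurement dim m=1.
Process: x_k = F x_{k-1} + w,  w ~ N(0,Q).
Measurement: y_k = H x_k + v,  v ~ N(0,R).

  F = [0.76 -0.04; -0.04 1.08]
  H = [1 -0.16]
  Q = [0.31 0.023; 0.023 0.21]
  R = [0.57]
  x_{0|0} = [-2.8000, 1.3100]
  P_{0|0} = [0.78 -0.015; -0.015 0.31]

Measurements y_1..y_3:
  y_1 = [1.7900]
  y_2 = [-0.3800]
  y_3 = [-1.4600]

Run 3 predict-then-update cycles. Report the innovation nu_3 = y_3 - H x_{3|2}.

step 1: x^-=[-2.1804, 1.5268]  P^-=[0.7619 -0.0264; -0.0264 0.5741]  S=[1.3551]  K=[0.5654; -0.0873]  nu=[4.2147]  x^+=[0.2026, 1.1589]  P^+=[0.3287 0.0404; 0.0404 0.5638]
step 2: x^-=[0.1076, 1.2435]  P^-=[0.4983 0.0219; 0.0219 0.8646]  S=[1.0835]  K=[0.4567; -0.1075]  nu=[-0.2886]  x^+=[-0.0242, 1.2745]  P^+=[0.2723 0.0751; 0.0751 0.8521]
step 3: x^-=[-0.0694, 1.3774]  P^-=[0.4641 0.0397; 0.0397 1.1979]  S=[1.0521]  K=[0.4351; -0.1445]  nu=[-1.1702]  x^+=[-0.5786, 1.5465]  P^+=[0.2649 0.1058; 0.1058 1.1759]

innov = [-1.1702]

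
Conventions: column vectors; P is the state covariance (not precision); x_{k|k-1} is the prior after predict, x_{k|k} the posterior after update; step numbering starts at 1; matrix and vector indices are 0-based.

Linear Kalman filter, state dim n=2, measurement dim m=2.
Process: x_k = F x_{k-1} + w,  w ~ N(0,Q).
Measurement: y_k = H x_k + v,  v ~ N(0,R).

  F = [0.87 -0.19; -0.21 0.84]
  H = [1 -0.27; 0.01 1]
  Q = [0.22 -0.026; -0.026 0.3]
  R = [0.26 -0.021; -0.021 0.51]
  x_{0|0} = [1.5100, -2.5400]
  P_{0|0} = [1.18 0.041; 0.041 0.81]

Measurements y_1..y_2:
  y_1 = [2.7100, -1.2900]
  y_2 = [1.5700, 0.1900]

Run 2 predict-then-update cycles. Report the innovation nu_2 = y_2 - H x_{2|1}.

innov = [-1.1385, 2.1431]

step 1: x^-=[1.7963, -2.4507]  P^-=[1.1288 -0.3393; -0.3393 0.9091]  S=[1.6383 -0.5935; -0.5935 1.4124]  K=[0.7795 0.0953; -0.1470 0.5795]  nu=[0.2520, 1.1427]  x^+=[2.1017, -1.8255]  P^+=[0.2088 0.0302; 0.0302 0.2983]
step 2: x^-=[2.1753, -1.9748]  P^-=[0.3788 -0.0885; -0.0885 0.5091]  S=[0.7237 -0.2429; -0.2429 1.0173]  K=[0.5746 0.0539; -0.1571 0.4620]  nu=[-1.1385, 2.1431]  x^+=[1.6367, -0.8058]  P^+=[0.1520 0.0139; 0.0139 0.2388]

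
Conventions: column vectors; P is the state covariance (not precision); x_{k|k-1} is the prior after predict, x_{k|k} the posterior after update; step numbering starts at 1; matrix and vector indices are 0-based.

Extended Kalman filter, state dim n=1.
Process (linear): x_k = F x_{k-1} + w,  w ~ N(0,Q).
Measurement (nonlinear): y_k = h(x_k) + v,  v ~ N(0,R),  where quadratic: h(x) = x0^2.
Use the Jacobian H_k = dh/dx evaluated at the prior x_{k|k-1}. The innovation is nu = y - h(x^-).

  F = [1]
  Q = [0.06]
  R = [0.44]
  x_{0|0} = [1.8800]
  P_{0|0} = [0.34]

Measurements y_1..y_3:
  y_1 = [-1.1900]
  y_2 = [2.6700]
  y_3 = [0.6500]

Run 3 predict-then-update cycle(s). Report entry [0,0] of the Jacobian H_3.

H_jac[0,0] = 2.3111

step 1: x^-=[1.8800]  P^-=[0.4000]  H_jac=[3.7600]  S=[6.0950]  K=[0.2468]  nu=[-4.7244]  x^+=[0.7142]  P^+=[0.0289]
step 2: x^-=[0.7142]  P^-=[0.0889]  H_jac=[1.4284]  S=[0.6213]  K=[0.2043]  nu=[2.1599]  x^+=[1.1555]  P^+=[0.0629]
step 3: x^-=[1.1555]  P^-=[0.1229]  H_jac=[2.3111]  S=[1.0966]  K=[0.2591]  nu=[-0.6852]  x^+=[0.9780]  P^+=[0.0493]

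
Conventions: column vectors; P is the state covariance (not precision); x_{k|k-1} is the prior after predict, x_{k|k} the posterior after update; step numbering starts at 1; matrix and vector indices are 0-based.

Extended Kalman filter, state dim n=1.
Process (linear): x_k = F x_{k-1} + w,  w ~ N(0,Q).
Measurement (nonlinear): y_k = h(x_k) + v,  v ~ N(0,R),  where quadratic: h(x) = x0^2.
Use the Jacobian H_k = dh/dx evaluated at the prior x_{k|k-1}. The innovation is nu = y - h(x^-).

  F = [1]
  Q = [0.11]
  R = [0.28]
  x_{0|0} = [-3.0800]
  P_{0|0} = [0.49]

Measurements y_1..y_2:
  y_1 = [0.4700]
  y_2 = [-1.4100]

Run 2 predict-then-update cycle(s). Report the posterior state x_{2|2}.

x_post = [-0.6137]

step 1: x^-=[-3.0800]  P^-=[0.6000]  H_jac=[-6.1600]  S=[23.0474]  K=[-0.1604]  nu=[-9.0164]  x^+=[-1.6341]  P^+=[0.0073]
step 2: x^-=[-1.6341]  P^-=[0.1173]  H_jac=[-3.2682]  S=[1.5328]  K=[-0.2501]  nu=[-4.0802]  x^+=[-0.6137]  P^+=[0.0214]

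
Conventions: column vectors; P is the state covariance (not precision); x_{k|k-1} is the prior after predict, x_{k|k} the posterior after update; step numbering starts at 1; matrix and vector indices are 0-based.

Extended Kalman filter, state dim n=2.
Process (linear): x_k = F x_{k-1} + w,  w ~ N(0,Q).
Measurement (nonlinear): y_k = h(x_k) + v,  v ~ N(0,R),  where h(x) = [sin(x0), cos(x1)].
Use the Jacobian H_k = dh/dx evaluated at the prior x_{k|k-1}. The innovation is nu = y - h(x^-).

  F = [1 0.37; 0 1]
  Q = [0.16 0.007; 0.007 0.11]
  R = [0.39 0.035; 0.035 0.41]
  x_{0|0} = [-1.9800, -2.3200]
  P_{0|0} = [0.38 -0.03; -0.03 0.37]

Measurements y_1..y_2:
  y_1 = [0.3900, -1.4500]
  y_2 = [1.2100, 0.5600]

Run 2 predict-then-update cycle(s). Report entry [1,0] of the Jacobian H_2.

H_jac[1,0] = 0.0000

step 1: x^-=[-2.8384, -2.3200]  P^-=[0.5685 0.1139; 0.1139 0.4800]  H_jac=[-0.9544 0.0000; 0.0000 0.7322]  S=[0.9078 -0.0446; -0.0446 0.6674]  K=[-0.5934 0.0853; -0.0942 0.5204]  nu=[0.6886, -0.7689]  x^+=[-3.3126, -2.7850]  P^+=[0.2394 0.0194; 0.0194 0.2869]
step 2: x^-=[-4.3431, -2.7850]  P^-=[0.4530 0.1325; 0.1325 0.3969]  H_jac=[-0.3610 0.0000; 0.0000 0.3491]  S=[0.4490 0.0183; 0.0183 0.4584]  K=[-0.3689 0.1157; -0.1191 0.3070]  nu=[0.2774, 1.4971]  x^+=[-4.2722, -2.3584]  P^+=[0.3873 0.0989; 0.0989 0.3486]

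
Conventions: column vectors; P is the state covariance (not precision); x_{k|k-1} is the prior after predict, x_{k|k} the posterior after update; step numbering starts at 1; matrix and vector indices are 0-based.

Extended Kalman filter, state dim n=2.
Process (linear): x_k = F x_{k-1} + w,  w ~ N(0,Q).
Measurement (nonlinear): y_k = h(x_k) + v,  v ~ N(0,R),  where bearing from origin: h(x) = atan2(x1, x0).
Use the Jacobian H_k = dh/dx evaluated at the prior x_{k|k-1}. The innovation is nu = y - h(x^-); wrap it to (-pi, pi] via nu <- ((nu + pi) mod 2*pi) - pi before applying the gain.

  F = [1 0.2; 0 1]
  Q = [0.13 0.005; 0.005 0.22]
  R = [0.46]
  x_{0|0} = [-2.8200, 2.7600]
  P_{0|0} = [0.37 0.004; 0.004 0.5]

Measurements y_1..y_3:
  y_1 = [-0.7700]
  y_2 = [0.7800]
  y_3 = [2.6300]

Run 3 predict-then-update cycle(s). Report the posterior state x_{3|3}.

step 1: x^-=[-2.2680, 2.7600]  P^-=[0.5216 0.1090; 0.1090 0.7200]  H_jac=[-0.2163 -0.1777]  S=[0.5155]  K=[-0.2564; -0.2939]  nu=[-3.0287]  x^+=[-1.4914, 3.6503]  P^+=[0.4877 0.0701; 0.0701 0.6755]
step 2: x^-=[-0.7614, 3.6503]  P^-=[0.6728 0.2102; 0.2102 0.8955]  H_jac=[-0.2625 -0.0548]  S=[0.5151]  K=[-0.3652; -0.2023]  nu=[-0.9964]  x^+=[-0.3974, 3.8519]  P^+=[0.6041 0.1722; 0.1722 0.8744]
step 3: x^-=[0.3729, 3.8519]  P^-=[0.8379 0.3520; 0.3520 1.0944]  H_jac=[-0.2572 0.0249]  S=[0.5116]  K=[-0.4041; -0.1237]  nu=[1.1557]  x^+=[-0.0941, 3.7089]  P^+=[0.7544 0.3265; 0.3265 1.0865]

x_post = [-0.0941, 3.7089]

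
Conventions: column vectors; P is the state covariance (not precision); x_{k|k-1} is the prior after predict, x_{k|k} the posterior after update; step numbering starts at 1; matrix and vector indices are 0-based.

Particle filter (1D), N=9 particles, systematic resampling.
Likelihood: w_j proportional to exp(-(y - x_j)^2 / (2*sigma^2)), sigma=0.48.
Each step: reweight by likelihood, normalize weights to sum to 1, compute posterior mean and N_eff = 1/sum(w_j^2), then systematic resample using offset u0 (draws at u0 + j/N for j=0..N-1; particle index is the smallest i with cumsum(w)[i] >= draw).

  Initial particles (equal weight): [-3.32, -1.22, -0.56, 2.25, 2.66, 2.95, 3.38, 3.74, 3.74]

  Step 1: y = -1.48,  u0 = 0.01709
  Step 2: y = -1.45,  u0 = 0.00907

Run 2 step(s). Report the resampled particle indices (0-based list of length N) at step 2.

resampled_idx = [0, 0, 1, 2, 3, 4, 5, 6, 7]

step 1: w=[0.0006, 0.8437, 0.1557, 0.0000, 0.0000, 0.0000, 0.0000, 0.0000, 0.0000]  mean=-1.1186  Neff=1.3586  idx=[1, 1, 1, 1, 1, 1, 1, 1, 2]
step 2: w=[0.1219, 0.1219, 0.1219, 0.1219, 0.1219, 0.1219, 0.1219, 0.1219, 0.0245]  mean=-1.2038  Neff=8.3649  idx=[0, 0, 1, 2, 3, 4, 5, 6, 7]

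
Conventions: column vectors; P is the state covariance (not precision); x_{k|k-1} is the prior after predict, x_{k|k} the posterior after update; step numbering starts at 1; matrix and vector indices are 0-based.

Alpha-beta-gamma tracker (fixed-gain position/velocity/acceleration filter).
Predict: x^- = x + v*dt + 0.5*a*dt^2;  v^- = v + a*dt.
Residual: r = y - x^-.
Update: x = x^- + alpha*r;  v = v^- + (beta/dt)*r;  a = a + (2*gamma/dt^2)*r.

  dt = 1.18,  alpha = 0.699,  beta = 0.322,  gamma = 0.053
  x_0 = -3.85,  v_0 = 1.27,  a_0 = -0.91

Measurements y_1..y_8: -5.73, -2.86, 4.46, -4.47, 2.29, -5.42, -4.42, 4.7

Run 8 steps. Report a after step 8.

a_post = 0.5242

step 1: x_pred=-2.9849  r=-2.7451  x^+=-4.9037  v^+=-0.5529  a^+=-1.1190
step 2: x_pred=-6.3352  r=3.4752  x^+=-3.9060  v^+=-0.9250  a^+=-0.8544
step 3: x_pred=-5.5923  r=10.0523  x^+=1.4343  v^+=0.8099  a^+=-0.0892
step 4: x_pred=2.3279  r=-6.7979  x^+=-2.4238  v^+=-1.1503  a^+=-0.6067
step 5: x_pred=-4.2036  r=6.4936  x^+=0.3354  v^+=-0.0942  a^+=-0.1123
step 6: x_pred=0.1461  r=-5.5661  x^+=-3.7446  v^+=-1.7456  a^+=-0.5361
step 7: x_pred=-6.1777  r=1.7577  x^+=-4.9491  v^+=-1.8985  a^+=-0.4023
step 8: x_pred=-7.4694  r=12.1694  x^+=1.0370  v^+=0.9476  a^+=0.5242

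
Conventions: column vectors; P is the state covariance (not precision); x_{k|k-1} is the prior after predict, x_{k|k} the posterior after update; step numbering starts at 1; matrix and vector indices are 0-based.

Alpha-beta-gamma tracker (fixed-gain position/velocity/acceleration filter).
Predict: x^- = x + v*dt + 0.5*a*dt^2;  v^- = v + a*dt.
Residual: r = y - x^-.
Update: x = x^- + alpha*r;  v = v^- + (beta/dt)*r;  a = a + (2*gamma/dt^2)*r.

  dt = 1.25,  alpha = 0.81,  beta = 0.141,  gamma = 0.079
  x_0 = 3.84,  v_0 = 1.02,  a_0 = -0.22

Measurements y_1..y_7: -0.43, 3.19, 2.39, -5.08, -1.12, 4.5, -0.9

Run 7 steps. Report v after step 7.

v_post = -1.1823

step 1: x_pred=4.9431  r=-5.3731  x^+=0.5909  v^+=0.1389  a^+=-0.7633
step 2: x_pred=0.1682  r=3.0218  x^+=2.6159  v^+=-0.4744  a^+=-0.4578
step 3: x_pred=1.6652  r=0.7248  x^+=2.2523  v^+=-0.9648  a^+=-0.3845
step 4: x_pred=0.7459  r=-5.8259  x^+=-3.9731  v^+=-2.1026  a^+=-0.9736
step 5: x_pred=-7.3619  r=6.2419  x^+=-2.3060  v^+=-2.6155  a^+=-0.3424
step 6: x_pred=-5.8428  r=10.3428  x^+=2.5349  v^+=-1.8768  a^+=0.7035
step 7: x_pred=0.7384  r=-1.6384  x^+=-0.5887  v^+=-1.1823  a^+=0.5378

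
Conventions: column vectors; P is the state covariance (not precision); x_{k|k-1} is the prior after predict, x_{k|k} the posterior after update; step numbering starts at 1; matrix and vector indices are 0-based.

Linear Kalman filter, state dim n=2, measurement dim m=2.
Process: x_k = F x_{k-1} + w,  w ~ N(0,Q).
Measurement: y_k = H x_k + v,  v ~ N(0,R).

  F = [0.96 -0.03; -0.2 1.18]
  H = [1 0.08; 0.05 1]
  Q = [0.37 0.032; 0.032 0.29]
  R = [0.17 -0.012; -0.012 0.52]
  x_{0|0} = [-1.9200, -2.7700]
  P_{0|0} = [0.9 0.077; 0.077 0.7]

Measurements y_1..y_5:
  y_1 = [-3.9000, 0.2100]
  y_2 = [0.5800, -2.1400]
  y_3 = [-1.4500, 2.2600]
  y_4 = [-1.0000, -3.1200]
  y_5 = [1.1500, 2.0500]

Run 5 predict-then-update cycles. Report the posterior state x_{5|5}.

x_post = [0.5936, 0.6682]

step 1: x^-=[-1.7601, -2.8846]  P^-=[1.1956 -0.0779; -0.0779 1.2643]  S=[1.3613 0.0707; 0.0707 1.7795]  K=[0.8761 -0.0450; -0.0198 0.7091]  nu=[-1.9091, 3.1826]  x^+=[-3.5759, -0.5901]  P^+=[0.1528 -0.0416; -0.0416 0.3710]
step 2: x^-=[-3.4151, 0.0188]  P^-=[0.5135 -0.0578; -0.0578 0.8324]  S=[0.6796 0.0222; 0.0222 1.3479]  K=[0.7500 -0.0362; -0.0072 0.6155]  nu=[3.9936, -1.9880]  x^+=[-0.3479, -1.2336]  P^+=[0.1307 -0.0344; -0.0344 0.3219]
step 3: x^-=[-0.2970, -1.3861]  P^-=[0.4927 -0.0436; -0.0436 0.7596]  S=[0.6606 0.0296; 0.0296 1.2765]  K=[0.7420 -0.0321; -0.0006 0.5934]  nu=[-1.0421, 3.6609]  x^+=[-1.1877, 0.7869]  P^+=[0.1291 -0.0320; -0.0320 0.3102]
step 4: x^-=[-1.1638, 1.1661]  P^-=[0.4911 -0.0403; -0.0403 0.7422]  S=[0.6594 0.0315; 0.0315 1.2594]  K=[0.7414 -0.0310; 0.0009 0.5877]  nu=[0.0705, -4.2279]  x^+=[-0.9804, -1.3186]  P^+=[0.1289 -0.0315; -0.0315 0.3072]
step 5: x^-=[-0.9016, -1.3598]  P^-=[0.4909 -0.0395; -0.0395 0.7377]  S=[0.6593 0.0319; 0.0319 1.2550]  K=[0.7413 -0.0308; 0.0013 0.5862]  nu=[2.1604, 3.4549]  x^+=[0.5936, 0.6682]  P^+=[0.1289 -0.0313; -0.0313 0.3064]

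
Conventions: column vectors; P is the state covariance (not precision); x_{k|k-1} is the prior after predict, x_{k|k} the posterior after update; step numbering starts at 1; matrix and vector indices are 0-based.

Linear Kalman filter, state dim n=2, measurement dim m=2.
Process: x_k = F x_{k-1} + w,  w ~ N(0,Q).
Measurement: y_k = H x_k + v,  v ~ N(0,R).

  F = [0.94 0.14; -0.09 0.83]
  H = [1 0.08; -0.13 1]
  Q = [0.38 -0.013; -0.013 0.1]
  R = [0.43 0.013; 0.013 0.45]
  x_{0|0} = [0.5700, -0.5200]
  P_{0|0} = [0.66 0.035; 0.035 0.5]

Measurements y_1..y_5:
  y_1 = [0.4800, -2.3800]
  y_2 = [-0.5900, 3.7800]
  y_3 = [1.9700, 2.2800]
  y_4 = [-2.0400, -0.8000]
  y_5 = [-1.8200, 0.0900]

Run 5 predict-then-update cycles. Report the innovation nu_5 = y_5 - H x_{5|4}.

innov = [-1.2336, -0.3216]

step 1: x^-=[0.4630, -0.4829]  P^-=[0.9822 0.0161; 0.0161 0.4446]  S=[1.4176 -0.0632; -0.0632 0.9070]  K=[0.6904 -0.0749; 0.0584 0.4919]  nu=[0.0556, -1.8369]  x^+=[0.6390, -1.3833]  P^+=[0.2948 0.0136; 0.0136 0.2239]
step 2: x^-=[0.4070, -1.2056]  P^-=[0.6485 -0.0015; -0.0015 0.2546]  S=[1.0799 -0.0524; -0.0524 0.7159]  K=[0.5967 -0.0762; 0.0349 0.3584]  nu=[-0.9006, 5.0385]  x^+=[-0.5140, 0.5689]  P^+=[0.2551 0.0066; 0.0066 0.1626]
step 3: x^-=[-0.4036, 0.5185]  P^-=[0.6103 -0.0106; -0.0106 0.2131]  S=[1.0400 -0.0598; -0.0598 0.6762]  K=[0.5813 -0.0816; 0.0246 0.3194]  nu=[2.3321, 1.7090]  x^+=[0.8127, 1.1216]  P^+=[0.2487 0.0032; 0.0032 0.1444]
step 4: x^-=[0.9210, 0.8578]  P^-=[0.6034 -0.0148; -0.0148 0.2010]  S=[1.0323 -0.0640; -0.0640 0.6651]  K=[0.5781 -0.0846; 0.0203 0.3071]  nu=[-3.0296, -1.5381]  x^+=[-0.7004, 0.3240]  P^+=[0.2474 0.0016; 0.0016 0.1387]
step 5: x^-=[-0.6130, 0.3319]  P^-=[0.6017 -0.0166; -0.0166 0.1973]  S=[1.0303 -0.0658; -0.0658 0.6618]  K=[0.5772 -0.0858; 0.0186 0.3032]  nu=[-1.2336, -0.3216]  x^+=[-1.2974, 0.2115]  P^+=[0.2470 0.0010; 0.0010 0.1368]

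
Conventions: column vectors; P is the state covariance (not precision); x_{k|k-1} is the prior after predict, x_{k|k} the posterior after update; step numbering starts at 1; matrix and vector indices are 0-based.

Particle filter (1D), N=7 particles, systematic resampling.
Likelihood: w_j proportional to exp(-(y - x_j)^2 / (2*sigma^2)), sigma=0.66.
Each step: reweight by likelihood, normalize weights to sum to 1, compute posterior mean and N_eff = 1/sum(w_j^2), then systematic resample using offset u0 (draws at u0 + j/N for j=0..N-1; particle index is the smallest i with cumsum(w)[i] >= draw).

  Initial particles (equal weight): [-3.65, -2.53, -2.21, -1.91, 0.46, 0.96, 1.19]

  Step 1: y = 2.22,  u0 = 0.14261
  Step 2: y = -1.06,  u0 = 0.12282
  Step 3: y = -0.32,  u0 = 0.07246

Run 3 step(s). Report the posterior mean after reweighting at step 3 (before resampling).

step 1: w=[0.0000, 0.0000, 0.0000, 0.0000, 0.0588, 0.3325, 0.6087]  mean=1.0706  Neff=2.0638  idx=[5, 5, 6, 6, 6, 6, 6]
step 2: w=[0.2763, 0.2763, 0.0895, 0.0895, 0.0895, 0.0895, 0.0895]  mean=1.0629  Neff=5.1894  idx=[0, 0, 1, 1, 3, 5, 6]
step 3: w=[0.1840, 0.1840, 0.1840, 0.1840, 0.0881, 0.0881, 0.0881]  mean=1.0208  Neff=6.3045  idx=[0, 1, 1, 2, 3, 4, 6]

post_mean = 1.0208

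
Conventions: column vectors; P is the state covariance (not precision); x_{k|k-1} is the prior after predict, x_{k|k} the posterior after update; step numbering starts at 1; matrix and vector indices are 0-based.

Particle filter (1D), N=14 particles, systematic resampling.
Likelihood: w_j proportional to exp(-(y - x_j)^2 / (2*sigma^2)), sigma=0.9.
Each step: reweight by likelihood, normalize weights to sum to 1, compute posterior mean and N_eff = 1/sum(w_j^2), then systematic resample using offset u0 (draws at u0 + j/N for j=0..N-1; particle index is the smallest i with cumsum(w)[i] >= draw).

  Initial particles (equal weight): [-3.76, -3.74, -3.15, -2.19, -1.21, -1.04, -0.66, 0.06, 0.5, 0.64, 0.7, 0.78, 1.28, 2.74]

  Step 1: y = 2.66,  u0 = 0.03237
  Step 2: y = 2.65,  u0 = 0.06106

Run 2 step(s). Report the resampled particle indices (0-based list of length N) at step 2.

step 1: w=[0.0000, 0.0000, 0.0000, 0.0000, 0.0001, 0.0001, 0.0007, 0.0093, 0.0337, 0.0484, 0.0561, 0.0678, 0.1854, 0.5984]  mean=2.0170  Neff=2.4763  idx=[8, 10, 11, 12, 12, 12, 13, 13, 13, 13, 13, 13, 13, 13]
step 2: w=[0.0063, 0.0104, 0.0126, 0.0342, 0.0342, 0.0342, 0.1085, 0.1085, 0.1085, 0.1085, 0.1085, 0.1085, 0.1085, 0.1085]  mean=2.5300  Neff=10.2041  idx=[3, 6, 6, 7, 7, 8, 9, 9, 10, 11, 11, 12, 13, 13]

resampled_idx = [3, 6, 6, 7, 7, 8, 9, 9, 10, 11, 11, 12, 13, 13]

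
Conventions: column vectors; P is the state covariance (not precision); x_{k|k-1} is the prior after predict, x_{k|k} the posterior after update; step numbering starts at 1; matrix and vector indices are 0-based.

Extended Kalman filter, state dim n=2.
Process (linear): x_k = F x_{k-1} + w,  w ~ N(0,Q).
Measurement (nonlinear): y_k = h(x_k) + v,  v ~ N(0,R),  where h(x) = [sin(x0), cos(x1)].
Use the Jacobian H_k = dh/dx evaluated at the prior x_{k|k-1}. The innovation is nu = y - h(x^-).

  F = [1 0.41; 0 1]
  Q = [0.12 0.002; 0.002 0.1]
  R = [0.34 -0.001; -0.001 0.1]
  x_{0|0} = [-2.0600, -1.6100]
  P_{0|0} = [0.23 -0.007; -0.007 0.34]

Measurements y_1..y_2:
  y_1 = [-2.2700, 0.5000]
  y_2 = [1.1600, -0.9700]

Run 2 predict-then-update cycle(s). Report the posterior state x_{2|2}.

x_post = [-3.1503, -2.0883]

step 1: x^-=[-2.7201, -1.6100]  P^-=[0.4014 0.1344; 0.1344 0.4400]  H_jac=[-0.9125 0.0000; 0.0000 0.9992]  S=[0.6742 -0.1235; -0.1235 0.5393]  K=[-0.5194 0.1300; -0.0339 0.8074]  nu=[-1.8609, 0.5392]  x^+=[-1.6834, -1.1115]  P^+=[0.1937 0.0135; 0.0135 0.0808]
step 2: x^-=[-2.1391, -1.1115]  P^-=[0.3384 0.0487; 0.0487 0.1808]  H_jac=[-0.5382 0.0000; 0.0000 0.8964]  S=[0.4380 -0.0245; -0.0245 0.2453]  K=[-0.4081 0.1371; -0.0230 0.6585]  nu=[2.0028, -1.4133]  x^+=[-3.1503, -2.0883]  P^+=[0.2581 0.0158; 0.0158 0.0735]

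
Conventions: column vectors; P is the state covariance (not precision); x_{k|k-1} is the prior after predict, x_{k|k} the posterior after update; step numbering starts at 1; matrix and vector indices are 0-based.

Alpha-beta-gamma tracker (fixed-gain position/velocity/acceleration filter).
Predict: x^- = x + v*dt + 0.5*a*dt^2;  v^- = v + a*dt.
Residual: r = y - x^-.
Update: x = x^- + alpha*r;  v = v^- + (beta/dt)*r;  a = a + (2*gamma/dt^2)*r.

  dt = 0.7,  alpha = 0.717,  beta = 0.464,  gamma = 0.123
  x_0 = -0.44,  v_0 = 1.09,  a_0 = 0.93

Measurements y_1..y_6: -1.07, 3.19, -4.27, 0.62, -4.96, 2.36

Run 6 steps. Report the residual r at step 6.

resid = 9.4848

step 1: x_pred=0.5509  r=-1.6209  x^+=-0.6113  v^+=0.6666  a^+=0.1163
step 2: x_pred=-0.1162  r=3.3062  x^+=2.2543  v^+=2.9395  a^+=1.7761
step 3: x_pred=4.7472  r=-9.0172  x^+=-1.7181  v^+=-1.7943  a^+=-2.7509
step 4: x_pred=-3.6481  r=4.2681  x^+=-0.5879  v^+=-0.8908  a^+=-0.6081
step 5: x_pred=-1.3604  r=-3.5996  x^+=-3.9413  v^+=-3.7025  a^+=-2.4153
step 6: x_pred=-7.1248  r=9.4848  x^+=-0.3242  v^+=0.8939  a^+=2.3465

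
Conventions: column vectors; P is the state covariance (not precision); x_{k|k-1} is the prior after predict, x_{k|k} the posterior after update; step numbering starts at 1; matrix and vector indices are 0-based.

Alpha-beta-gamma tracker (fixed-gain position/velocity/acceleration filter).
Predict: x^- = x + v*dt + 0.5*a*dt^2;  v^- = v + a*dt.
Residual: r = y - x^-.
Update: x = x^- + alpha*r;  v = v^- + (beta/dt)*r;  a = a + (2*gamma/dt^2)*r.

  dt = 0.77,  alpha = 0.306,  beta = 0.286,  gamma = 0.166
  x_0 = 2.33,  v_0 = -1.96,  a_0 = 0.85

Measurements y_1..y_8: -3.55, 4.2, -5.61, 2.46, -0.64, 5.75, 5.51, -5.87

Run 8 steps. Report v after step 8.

step 1: x_pred=1.0728  r=-4.6228  x^+=-0.3418  v^+=-3.0225  a^+=-1.7386
step 2: x_pred=-3.1845  r=7.3845  x^+=-0.9249  v^+=-1.6184  a^+=2.3965
step 3: x_pred=-1.4606  r=-4.1494  x^+=-2.7303  v^+=-1.3143  a^+=0.0730
step 4: x_pred=-3.7207  r=6.1807  x^+=-1.8294  v^+=1.0376  a^+=3.5339
step 5: x_pred=0.0171  r=-0.6571  x^+=-0.1839  v^+=3.5146  a^+=3.1660
step 6: x_pred=3.4609  r=2.2891  x^+=4.1613  v^+=6.8027  a^+=4.4478
step 7: x_pred=10.7179  r=-5.2079  x^+=9.1243  v^+=8.2931  a^+=1.5316
step 8: x_pred=15.9640  r=-21.8340  x^+=9.2828  v^+=1.3626  a^+=-10.6946

v_post = 1.3626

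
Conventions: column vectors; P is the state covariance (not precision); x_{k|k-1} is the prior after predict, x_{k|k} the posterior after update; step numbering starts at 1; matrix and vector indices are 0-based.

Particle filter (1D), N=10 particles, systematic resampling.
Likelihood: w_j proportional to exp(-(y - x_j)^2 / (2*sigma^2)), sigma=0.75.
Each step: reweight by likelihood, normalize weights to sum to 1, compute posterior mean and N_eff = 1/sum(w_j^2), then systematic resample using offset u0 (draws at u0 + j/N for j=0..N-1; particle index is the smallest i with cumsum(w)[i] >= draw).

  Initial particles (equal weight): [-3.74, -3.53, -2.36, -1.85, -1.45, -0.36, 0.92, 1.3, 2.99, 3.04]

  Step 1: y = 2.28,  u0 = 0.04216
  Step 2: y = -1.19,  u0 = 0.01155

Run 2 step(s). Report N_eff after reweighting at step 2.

step 1: w=[0.0000, 0.0000, 0.0000, 0.0000, 0.0000, 0.0011, 0.1040, 0.2291, 0.3438, 0.3220]  mean=2.4000  Neff=3.5064  idx=[6, 7, 7, 8, 8, 8, 8, 9, 9, 9]
step 2: w=[0.7028, 0.1486, 0.1486, 0.0000, 0.0000, 0.0000, 0.0000, 0.0000, 0.0000, 0.0000]  mean=1.0330  Neff=1.8586  idx=[0, 0, 0, 0, 0, 0, 0, 1, 1, 2]

N_eff = 1.8586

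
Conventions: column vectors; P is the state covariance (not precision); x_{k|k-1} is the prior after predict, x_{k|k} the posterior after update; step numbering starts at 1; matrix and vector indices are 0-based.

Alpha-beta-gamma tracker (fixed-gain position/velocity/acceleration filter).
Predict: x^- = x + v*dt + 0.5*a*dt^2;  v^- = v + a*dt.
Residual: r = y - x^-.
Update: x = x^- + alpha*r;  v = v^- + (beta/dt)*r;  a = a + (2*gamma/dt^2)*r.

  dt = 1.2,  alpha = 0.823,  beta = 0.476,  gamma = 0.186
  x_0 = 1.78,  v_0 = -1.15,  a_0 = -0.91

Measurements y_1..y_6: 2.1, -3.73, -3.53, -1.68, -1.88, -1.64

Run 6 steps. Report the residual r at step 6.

step 1: x_pred=-0.2552  r=2.3552  x^+=1.6831  v^+=-1.3078  a^+=-0.3016
step 2: x_pred=-0.1033  r=-3.6267  x^+=-3.0881  v^+=-3.1082  a^+=-1.2385
step 3: x_pred=-7.7097  r=4.1797  x^+=-4.2698  v^+=-2.9365  a^+=-0.1587
step 4: x_pred=-7.9078  r=6.2278  x^+=-2.7823  v^+=-0.6566  a^+=1.4501
step 5: x_pred=-2.5261  r=0.6461  x^+=-1.9944  v^+=1.3399  a^+=1.6170
step 6: x_pred=0.7778  r=-2.4178  x^+=-1.2121  v^+=2.3213  a^+=0.9924

resid = -2.4178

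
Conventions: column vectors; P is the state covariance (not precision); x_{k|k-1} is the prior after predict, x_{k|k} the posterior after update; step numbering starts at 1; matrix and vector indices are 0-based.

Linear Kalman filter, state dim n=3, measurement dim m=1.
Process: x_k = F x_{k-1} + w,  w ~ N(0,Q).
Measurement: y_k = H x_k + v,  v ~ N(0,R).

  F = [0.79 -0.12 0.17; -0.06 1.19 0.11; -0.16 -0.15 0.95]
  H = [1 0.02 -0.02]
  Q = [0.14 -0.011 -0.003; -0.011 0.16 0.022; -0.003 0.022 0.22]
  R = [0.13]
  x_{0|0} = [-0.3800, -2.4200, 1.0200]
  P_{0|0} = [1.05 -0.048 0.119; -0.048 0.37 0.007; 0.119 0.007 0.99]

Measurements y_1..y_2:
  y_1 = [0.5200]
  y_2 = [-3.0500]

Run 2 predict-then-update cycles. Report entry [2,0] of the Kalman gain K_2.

step 1: x^-=[0.1636, -2.7448, 1.3928]  P^-=[0.8700 -0.1301 0.1207; -0.1301 0.7068 0.0771; 0.1207 0.0771 1.1082]  S=[0.9907]  K=[0.8732; -0.1186; 0.1010]  nu=[0.4392]  x^+=[0.5471, -2.7969, 1.4372]  P^+=[0.1147 -0.0275 0.0333; -0.0275 0.6929 0.0890; 0.0333 0.0890 1.0981]
step 2: x^-=[1.0121, -3.2030, 1.6973]  P^-=[0.2638 -0.1015 0.1867; -0.1015 1.1817 0.1158; 0.1867 0.1158 1.1928]  S=[0.3832]  K=[0.6735; -0.2093; 0.4311]  nu=[-3.9641]  x^+=[-1.6579, -2.3733, -0.0116]  P^+=[0.0900 -0.0475 0.0755; -0.0475 1.1649 0.1504; 0.0755 0.1504 1.1215]

K[2,0] = 0.4311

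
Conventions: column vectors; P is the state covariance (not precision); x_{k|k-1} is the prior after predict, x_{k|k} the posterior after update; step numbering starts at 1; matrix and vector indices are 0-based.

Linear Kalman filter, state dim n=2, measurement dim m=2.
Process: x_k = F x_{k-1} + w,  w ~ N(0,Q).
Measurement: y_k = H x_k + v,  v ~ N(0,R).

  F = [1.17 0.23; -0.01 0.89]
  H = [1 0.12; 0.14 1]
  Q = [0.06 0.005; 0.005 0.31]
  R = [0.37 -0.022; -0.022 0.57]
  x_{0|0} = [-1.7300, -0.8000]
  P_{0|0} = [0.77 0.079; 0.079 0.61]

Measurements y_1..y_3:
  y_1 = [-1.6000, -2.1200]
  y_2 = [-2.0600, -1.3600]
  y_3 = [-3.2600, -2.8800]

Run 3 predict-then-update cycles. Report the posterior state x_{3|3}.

x_post = [-2.9417, -1.7027]

step 1: x^-=[-2.2081, -0.6947]  P^-=[1.1888 0.2029; 0.2029 0.7919]  S=[1.6189 0.4458; 0.4458 1.4420]  K=[0.7420 0.0268; 0.0300 0.5596]  nu=[0.6915, -1.1162]  x^+=[-1.7249, -1.2986]  P^+=[0.2788 -0.0401; -0.0401 0.3239]
step 2: x^-=[-2.3168, -1.1385]  P^-=[0.4372 0.0264; 0.0264 0.5673]  S=[0.8217 0.1341; 0.1341 1.1533]  K=[0.5336 0.0139; 0.0348 0.4911]  nu=[0.3934, 0.1028]  x^+=[-2.1054, -1.0743]  P^+=[0.2010 -0.0320; -0.0320 0.2836]
step 3: x^-=[-2.7104, -0.9351]  P^-=[0.3329 0.0275; 0.0275 0.5352]  S=[0.7172 0.1168; 0.1168 1.1195]  K=[0.4659 0.0176; 0.0503 0.4763]  nu=[-0.4373, -1.5655]  x^+=[-2.9417, -1.7027]  P^+=[0.1750 -0.0247; -0.0247 0.2739]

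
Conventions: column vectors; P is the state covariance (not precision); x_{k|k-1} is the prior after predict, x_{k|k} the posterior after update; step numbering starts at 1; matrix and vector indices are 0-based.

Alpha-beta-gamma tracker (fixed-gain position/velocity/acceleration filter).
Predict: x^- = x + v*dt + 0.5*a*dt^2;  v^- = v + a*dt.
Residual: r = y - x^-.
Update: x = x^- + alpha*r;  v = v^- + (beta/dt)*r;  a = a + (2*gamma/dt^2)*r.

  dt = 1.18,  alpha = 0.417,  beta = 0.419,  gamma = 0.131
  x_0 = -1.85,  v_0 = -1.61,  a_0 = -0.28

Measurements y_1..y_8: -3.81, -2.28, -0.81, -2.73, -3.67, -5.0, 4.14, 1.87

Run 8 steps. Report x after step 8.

step 1: x_pred=-3.9447  r=0.1347  x^+=-3.8886  v^+=-1.8926  a^+=-0.2546
step 2: x_pred=-6.2991  r=4.0191  x^+=-4.6231  v^+=-0.7659  a^+=0.5016
step 3: x_pred=-5.1777  r=4.3677  x^+=-3.3564  v^+=1.3769  a^+=1.3234
step 4: x_pred=-0.8103  r=-1.9197  x^+=-1.6108  v^+=2.2569  a^+=0.9622
step 5: x_pred=1.7222  r=-5.3922  x^+=-0.5264  v^+=1.4776  a^+=-0.0524
step 6: x_pred=1.1807  r=-6.1807  x^+=-1.3966  v^+=-0.7789  a^+=-1.2154
step 7: x_pred=-3.1619  r=7.3019  x^+=-0.1170  v^+=0.3797  a^+=0.1586
step 8: x_pred=0.4415  r=1.4285  x^+=1.0372  v^+=1.0741  a^+=0.4274

x_post = 1.0372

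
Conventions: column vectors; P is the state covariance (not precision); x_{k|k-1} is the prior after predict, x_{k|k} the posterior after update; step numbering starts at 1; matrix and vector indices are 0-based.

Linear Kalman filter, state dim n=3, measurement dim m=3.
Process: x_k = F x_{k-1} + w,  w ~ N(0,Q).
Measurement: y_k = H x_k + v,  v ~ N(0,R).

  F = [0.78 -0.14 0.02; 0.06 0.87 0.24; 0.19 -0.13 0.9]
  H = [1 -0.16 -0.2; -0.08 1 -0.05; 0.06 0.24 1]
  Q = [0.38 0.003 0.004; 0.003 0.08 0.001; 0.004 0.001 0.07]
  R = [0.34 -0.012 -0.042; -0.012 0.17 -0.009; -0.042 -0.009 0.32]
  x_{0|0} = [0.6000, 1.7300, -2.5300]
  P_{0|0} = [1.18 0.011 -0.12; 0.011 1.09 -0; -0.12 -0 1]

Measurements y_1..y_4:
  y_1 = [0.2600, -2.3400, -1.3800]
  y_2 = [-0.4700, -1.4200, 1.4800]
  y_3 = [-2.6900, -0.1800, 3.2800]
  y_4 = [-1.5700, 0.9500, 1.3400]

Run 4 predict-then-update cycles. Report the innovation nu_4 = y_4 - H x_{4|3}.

step 1: x^-=[0.1752, 0.9339, -2.3879]  P^-=[1.1135 -0.0850 0.1306; -0.0850 0.9646 0.0970; 0.1306 0.0970 0.8994]  S=[1.4954 -0.3555 -0.1028; -0.3555 1.1489 0.2537; -0.1028 0.2537 1.3388]  K=[0.7576 0.0368 0.1835; 0.0307 0.8317 0.0863; -0.0249 -0.1300 0.7178]  nu=[-0.2434, -3.3793, 0.7733]  x^+=[0.0084, -1.8174, -1.3874]  P^+=[0.2535 0.0162 0.0075; 0.0162 0.1407 -0.0159; 0.0075 -0.0159 0.2353]
step 2: x^-=[0.2333, -1.9136, -1.0108]  P^-=[0.5339 0.0113 0.0536; 0.0113 0.1963 0.0301; 0.0536 0.0301 0.2776]  S=[0.8669 -0.0794 -0.0237; -0.0794 0.3660 0.0474; -0.0237 0.0474 0.6320]  K=[0.6075 0.0180 0.1613; 0.0202 0.5231 0.0848; 0.0024 -0.0262 0.4578]  nu=[-1.2116, 0.4617, 2.9361]  x^+=[-0.0210, -1.4477, 0.3183]  P^+=[0.2035 0.0111 0.0110; 0.0111 0.0888 -0.0004; 0.0110 -0.0004 0.1461]
step 3: x^-=[0.1926, -1.1843, 0.4707]  P^-=[0.5035 0.0120 0.0448; 0.0120 0.1577 0.0274; 0.0448 0.0274 0.2005]  S=[0.8356 -0.0702 -0.0166; -0.0702 0.3271 0.0402; -0.0166 0.0402 0.5502]  K=[0.5940 0.0145 0.1584; 0.0186 0.4683 0.0862; 0.0077 -0.0032 0.3816]  nu=[-2.9780, 1.0433, 3.0820]  x^+=[-1.0727, -0.4857, 1.6206]  P^+=[0.1990 0.0104 0.0112; 0.0104 0.0796 0.0029; 0.0112 0.0029 0.1205]
step 4: x^-=[-0.7363, -0.0979, 1.3178]  P^-=[0.5008 0.0122 0.0433; 0.0122 0.1505 0.0252; 0.0433 0.0252 0.1788]  S=[0.8321 -0.0683 -0.0131; -0.0683 0.3200 0.0376; -0.0131 0.0376 0.5269]  K=[0.5927 0.0141 0.1585; 0.0186 0.4572 0.0856; 0.0099 0.0003 0.3559]  nu=[-0.5858, 1.0549, 0.0898]  x^+=[-1.0544, 0.3812, 1.3443]  P^+=[0.1986 0.0103 0.0113; 0.0103 0.0777 0.0032; 0.0113 0.0032 0.1120]

innov = [-0.5858, 1.0549, 0.0898]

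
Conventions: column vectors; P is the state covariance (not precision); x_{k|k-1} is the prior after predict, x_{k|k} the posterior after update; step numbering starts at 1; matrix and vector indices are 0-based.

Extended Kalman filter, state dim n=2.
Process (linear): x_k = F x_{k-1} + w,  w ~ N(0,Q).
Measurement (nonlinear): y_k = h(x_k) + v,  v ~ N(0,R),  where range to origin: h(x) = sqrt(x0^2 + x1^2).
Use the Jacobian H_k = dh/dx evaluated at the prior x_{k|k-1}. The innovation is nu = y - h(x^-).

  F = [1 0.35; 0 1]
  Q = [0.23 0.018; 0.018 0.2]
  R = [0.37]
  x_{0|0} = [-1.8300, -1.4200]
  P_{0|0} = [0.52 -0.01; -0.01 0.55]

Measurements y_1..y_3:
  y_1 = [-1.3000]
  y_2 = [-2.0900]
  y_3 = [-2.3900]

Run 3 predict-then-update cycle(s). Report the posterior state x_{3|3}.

step 1: x^-=[-2.3270, -1.4200]  P^-=[0.8104 0.2005; 0.2005 0.7500]  H_jac=[-0.8536 -0.5209]  S=[1.3423]  K=[-0.5932; -0.4186]  nu=[-4.0260]  x^+=[0.0611, 0.2651]  P^+=[0.3381 -0.1327; -0.1327 0.5148]
step 2: x^-=[0.1539, 0.2651]  P^-=[0.5383 0.0654; 0.0654 0.7148]  H_jac=[0.5019 0.8649]  S=[1.0972]  K=[0.2978; 0.5935]  nu=[-2.3965]  x^+=[-0.5599, -1.1571]  P^+=[0.4409 -0.1285; -0.1285 0.3284]
step 3: x^-=[-0.9649, -1.1571]  P^-=[0.6212 0.0045; 0.0045 0.5284]  H_jac=[-0.6404 -0.7680]  S=[0.9409]  K=[-0.4265; -0.4344]  nu=[-3.8966]  x^+=[0.6970, 0.5355]  P^+=[0.4501 -0.1698; -0.1698 0.3509]

x_post = [0.6970, 0.5355]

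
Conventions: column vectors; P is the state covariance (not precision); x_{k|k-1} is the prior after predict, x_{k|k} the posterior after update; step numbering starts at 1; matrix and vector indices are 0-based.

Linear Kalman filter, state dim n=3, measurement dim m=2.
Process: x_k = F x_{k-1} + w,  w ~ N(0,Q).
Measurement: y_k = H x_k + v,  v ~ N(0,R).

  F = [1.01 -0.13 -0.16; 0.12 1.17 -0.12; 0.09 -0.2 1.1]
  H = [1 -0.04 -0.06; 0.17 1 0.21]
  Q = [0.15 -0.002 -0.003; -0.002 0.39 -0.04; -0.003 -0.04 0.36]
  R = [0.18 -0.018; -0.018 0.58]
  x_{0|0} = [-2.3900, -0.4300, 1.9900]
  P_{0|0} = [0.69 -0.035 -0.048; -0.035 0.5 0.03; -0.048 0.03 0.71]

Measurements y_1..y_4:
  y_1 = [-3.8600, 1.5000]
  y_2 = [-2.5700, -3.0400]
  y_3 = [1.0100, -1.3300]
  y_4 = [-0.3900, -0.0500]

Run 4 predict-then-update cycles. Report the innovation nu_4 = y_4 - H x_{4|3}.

innov = [-0.2950, 1.7594]

step 1: x^-=[-2.6764, -1.0287, 2.0599]  P^-=[0.9064 -0.0200 -0.1007; -0.0200 1.0777 -0.2126; -0.1007 -0.2126 1.2232]  S=[1.1052 0.0521; 0.0521 1.6346]  K=[0.8243 0.0428; -0.0754 0.6323; -0.1509 0.0214]  nu=[-1.1012, 2.5511]  x^+=[-3.4749, 0.6675, 2.2807]  P^+=[0.1488 -0.0226 0.0346; -0.0226 0.4228 -0.2423; 0.0346 -0.2423 1.1977]
step 2: x^-=[-3.9613, 0.0903, 2.0625]  P^-=[0.3242 -0.0149 -0.1196; -0.0149 1.0489 -0.6107; -0.1196 -0.6107 1.9416]  S=[0.5255 -0.0262; -0.0262 1.4538]  K=[0.6329 0.0218; -0.0070 0.6314; -0.4108 -0.1610]  nu=[1.5187, -2.8900]  x^+=[-3.0632, -1.7450, 1.9039]  P^+=[0.1138 -0.0221 0.0192; -0.0221 0.4690 -0.4712; 0.0192 -0.4712 1.8187]
step 3: x^-=[-3.1716, -2.6377, 2.1676]  P^-=[0.3006 0.0277 -0.2224; 0.0277 1.1854 -1.0058; -0.2224 -1.0058 2.7922]  S=[0.5122 0.0024; 0.0024 1.4684]  K=[0.6106 0.0209; 0.0763 0.6666; -0.6814 -0.3103]  nu=[4.2062, 1.3917]  x^+=[-0.5741, -1.3893, -1.1304]  P^+=[0.1089 -0.0175 0.0007; -0.0175 0.5298 -0.6743; 0.0007 -0.6743 2.4120]
step 4: x^-=[-0.2184, -1.5587, -1.0173]  P^-=[0.3081 0.0721 -0.3245; 0.0721 1.3360 -1.3666; -0.3245 -1.3666 3.5981]  S=[0.5298 0.0358; 0.0358 1.5109]  K=[0.6113 0.0228; 0.1427 0.6990; -0.8884 -0.4198]  nu=[-0.2950, 1.7594]  x^+=[-0.3586, -0.3709, -1.4938]  P^+=[0.1083 -0.0136 -0.0124; -0.0136 0.5798 -0.8316; -0.0124 -0.8316 2.8869]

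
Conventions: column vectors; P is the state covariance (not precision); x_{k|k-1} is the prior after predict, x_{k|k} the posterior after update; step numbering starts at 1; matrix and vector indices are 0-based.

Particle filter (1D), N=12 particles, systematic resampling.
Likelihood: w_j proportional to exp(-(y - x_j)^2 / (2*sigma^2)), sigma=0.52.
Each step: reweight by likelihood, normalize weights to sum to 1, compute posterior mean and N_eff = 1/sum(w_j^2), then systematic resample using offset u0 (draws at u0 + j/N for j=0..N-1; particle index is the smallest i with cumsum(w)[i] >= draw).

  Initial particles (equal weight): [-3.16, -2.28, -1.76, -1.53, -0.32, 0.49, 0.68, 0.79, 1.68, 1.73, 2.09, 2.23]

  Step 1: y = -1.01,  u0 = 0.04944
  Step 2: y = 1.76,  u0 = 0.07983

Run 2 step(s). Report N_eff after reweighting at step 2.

step 1: w=[0.0001, 0.0350, 0.2440, 0.4187, 0.2862, 0.0108, 0.0035, 0.0017, 0.0000, 0.0000, 0.0000, 0.0000]  mean=-1.2327  Neff=3.1437  idx=[2, 2, 2, 3, 3, 3, 3, 3, 4, 4, 4, 4]
step 2: w=[0.0000, 0.0000, 0.0000, 0.0000, 0.0000, 0.0000, 0.0000, 0.0000, 0.2500, 0.2500, 0.2500, 0.2500]  mean=-0.3200  Neff=4.0001  idx=[8, 8, 8, 9, 9, 9, 10, 10, 10, 11, 11, 11]

N_eff = 4.0001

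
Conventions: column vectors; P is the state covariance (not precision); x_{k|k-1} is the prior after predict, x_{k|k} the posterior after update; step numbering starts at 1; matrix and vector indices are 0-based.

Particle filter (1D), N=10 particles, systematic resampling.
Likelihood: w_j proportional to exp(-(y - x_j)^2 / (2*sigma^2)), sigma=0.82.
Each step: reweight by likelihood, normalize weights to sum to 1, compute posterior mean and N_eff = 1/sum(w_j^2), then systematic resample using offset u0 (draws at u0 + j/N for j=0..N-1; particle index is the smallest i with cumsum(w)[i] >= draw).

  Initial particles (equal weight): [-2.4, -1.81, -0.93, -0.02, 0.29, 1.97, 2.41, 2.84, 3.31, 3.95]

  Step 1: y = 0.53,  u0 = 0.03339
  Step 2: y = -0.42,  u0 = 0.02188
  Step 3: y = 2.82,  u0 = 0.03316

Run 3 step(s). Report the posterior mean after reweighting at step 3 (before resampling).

step 1: w=[0.0007, 0.0074, 0.0895, 0.3489, 0.4186, 0.0935, 0.0315, 0.0083, 0.0014, 0.0001]  mean=0.3045  Neff=3.1762  idx=[2, 3, 3, 3, 3, 4, 4, 4, 4, 5]
step 2: w=[0.1154, 0.1244, 0.1244, 0.1244, 0.1244, 0.0963, 0.0963, 0.0963, 0.0963, 0.0020]  mean=-0.0017  Neff=8.9071  idx=[0, 1, 1, 2, 3, 4, 5, 6, 7, 8]
step 3: w=[0.0006, 0.0532, 0.0532, 0.0532, 0.0532, 0.0532, 0.1834, 0.1834, 0.1834, 0.1834]  mean=0.2068  Neff=6.7275  idx=[1, 3, 5, 6, 6, 7, 7, 8, 9, 9]

post_mean = 0.2068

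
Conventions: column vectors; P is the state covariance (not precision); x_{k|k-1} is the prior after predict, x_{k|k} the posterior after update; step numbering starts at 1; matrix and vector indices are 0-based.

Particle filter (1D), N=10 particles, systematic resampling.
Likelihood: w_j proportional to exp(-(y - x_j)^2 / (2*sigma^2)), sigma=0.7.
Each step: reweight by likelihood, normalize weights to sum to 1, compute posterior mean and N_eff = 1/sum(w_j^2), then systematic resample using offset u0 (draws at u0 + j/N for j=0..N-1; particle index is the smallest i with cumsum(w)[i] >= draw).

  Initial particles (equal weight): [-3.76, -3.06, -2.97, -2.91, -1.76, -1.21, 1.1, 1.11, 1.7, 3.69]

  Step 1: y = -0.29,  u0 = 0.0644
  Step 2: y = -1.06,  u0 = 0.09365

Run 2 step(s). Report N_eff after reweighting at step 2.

step 1: w=[0.0000, 0.0005, 0.0008, 0.0011, 0.1335, 0.5104, 0.1686, 0.1638, 0.0213, 0.0000]  mean=-0.4561  Neff=2.9933  idx=[4, 5, 5, 5, 5, 5, 6, 6, 7, 7]
step 2: w=[0.1097, 0.1768, 0.1768, 0.1768, 0.1768, 0.1768, 0.0015, 0.0015, 0.0015, 0.0015]  mean=-1.2563  Neff=5.9378  idx=[0, 1, 2, 2, 3, 3, 4, 4, 5, 5]

N_eff = 5.9378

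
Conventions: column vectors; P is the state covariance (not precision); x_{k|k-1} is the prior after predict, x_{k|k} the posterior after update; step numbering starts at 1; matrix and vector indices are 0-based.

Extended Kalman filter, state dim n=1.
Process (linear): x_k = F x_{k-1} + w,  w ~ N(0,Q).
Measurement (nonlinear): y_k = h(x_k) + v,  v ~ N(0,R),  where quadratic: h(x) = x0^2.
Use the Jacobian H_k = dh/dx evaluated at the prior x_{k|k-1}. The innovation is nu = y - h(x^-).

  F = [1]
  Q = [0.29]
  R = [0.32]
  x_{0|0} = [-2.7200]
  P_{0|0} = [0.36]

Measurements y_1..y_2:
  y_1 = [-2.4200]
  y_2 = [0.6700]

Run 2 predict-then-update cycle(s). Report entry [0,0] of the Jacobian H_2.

step 1: x^-=[-2.7200]  P^-=[0.6500]  H_jac=[-5.4400]  S=[19.5558]  K=[-0.1808]  nu=[-9.8184]  x^+=[-0.9447]  P^+=[0.0106]
step 2: x^-=[-0.9447]  P^-=[0.3006]  H_jac=[-1.8894]  S=[1.3932]  K=[-0.4077]  nu=[-0.2224]  x^+=[-0.8540]  P^+=[0.0691]

H_jac[0,0] = -1.8894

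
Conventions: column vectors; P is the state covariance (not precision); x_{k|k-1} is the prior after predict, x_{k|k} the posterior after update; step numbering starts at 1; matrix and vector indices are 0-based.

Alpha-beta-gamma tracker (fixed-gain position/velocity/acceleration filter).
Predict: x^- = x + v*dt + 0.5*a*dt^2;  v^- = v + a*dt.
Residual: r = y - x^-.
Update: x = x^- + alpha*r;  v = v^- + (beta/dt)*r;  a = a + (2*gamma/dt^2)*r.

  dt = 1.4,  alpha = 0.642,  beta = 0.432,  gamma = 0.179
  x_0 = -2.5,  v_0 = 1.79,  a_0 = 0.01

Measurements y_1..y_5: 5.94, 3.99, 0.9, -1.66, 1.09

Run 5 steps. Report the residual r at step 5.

step 1: x_pred=0.0158  r=5.9242  x^+=3.8191  v^+=3.6320  a^+=1.0921
step 2: x_pred=9.9742  r=-5.9842  x^+=6.1324  v^+=3.3144  a^+=-0.0010
step 3: x_pred=10.7715  r=-9.8715  x^+=4.4340  v^+=0.2670  a^+=-1.8040
step 4: x_pred=3.0398  r=-4.6998  x^+=0.0225  v^+=-3.7089  a^+=-2.6625
step 5: x_pred=-7.7792  r=8.8692  x^+=-2.0852  v^+=-4.6996  a^+=-1.0425

resid = 8.8692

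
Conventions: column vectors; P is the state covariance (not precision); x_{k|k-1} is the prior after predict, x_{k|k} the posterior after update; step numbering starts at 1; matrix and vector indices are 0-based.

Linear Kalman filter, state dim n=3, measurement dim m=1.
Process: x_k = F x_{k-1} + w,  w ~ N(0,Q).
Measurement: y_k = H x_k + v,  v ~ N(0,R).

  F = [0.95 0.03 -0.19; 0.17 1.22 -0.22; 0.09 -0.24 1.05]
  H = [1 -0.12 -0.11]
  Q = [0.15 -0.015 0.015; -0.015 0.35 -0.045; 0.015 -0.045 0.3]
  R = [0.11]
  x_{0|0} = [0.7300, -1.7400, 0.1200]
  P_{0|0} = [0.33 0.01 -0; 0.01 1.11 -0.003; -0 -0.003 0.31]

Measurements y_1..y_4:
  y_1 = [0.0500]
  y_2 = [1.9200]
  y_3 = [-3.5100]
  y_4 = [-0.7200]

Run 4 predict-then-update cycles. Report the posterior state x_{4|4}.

step 1: x^-=[0.6185, -2.0251, 0.6093]  P^-=[0.4606 0.1042 -0.0291; 0.1042 2.0324 -0.4399; -0.0291 -0.4399 0.7095]  S=[0.5782]  K=[0.7805; -0.1578; -0.0940]  nu=[-0.7445]  x^+=[0.0374, -1.9076, 0.6793]  P^+=[0.1084 0.1755 0.0133; 0.1755 2.0180 -0.4485; 0.0133 -0.4485 0.7044]
step 2: x^-=[-0.1507, -2.4703, 1.1744]  P^-=[0.2854 0.4138 -0.1918; 0.4138 3.7034 -1.3809; -0.1918 -1.3809 1.4146]  S=[0.3722]  K=[0.6899; 0.3257; -0.4882]  nu=[1.9035]  x^+=[1.1624, -1.8503, 0.2451]  P^+=[0.1082 0.3301 -0.0665; 0.3301 3.6639 -1.3217; -0.0665 -1.3217 1.3259]
step 3: x^-=[1.0022, -2.1137, 0.8061]  P^-=[0.3567 0.9074 -0.5081; 0.9074 6.7220 -3.1730; -0.5081 -3.1730 2.6130]  S=[0.4053]  K=[0.7492; 1.1097; -1.0232]  nu=[-4.6772]  x^+=[-2.5020, -7.3040, 5.5920]  P^+=[0.1292 0.5704 -0.1973; 0.5704 6.2228 -2.7128; -0.1973 -2.7128 2.1886]
step 4: x^-=[-3.6585, -10.5665, 7.3994]  P^-=[0.4859 1.6834 -0.9865; 1.6834 11.4293 -5.9809; -0.9865 -5.9809 4.3777]  S=[0.4685]  K=[0.8374; 2.0700; -1.6016]  nu=[2.4845]  x^+=[-1.5779, -5.4236, 3.4202]  P^+=[0.1573 0.8713 -0.3581; 0.8713 9.4218 -4.4276; -0.3581 -4.4276 3.1759]

x_post = [-1.5779, -5.4236, 3.4202]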